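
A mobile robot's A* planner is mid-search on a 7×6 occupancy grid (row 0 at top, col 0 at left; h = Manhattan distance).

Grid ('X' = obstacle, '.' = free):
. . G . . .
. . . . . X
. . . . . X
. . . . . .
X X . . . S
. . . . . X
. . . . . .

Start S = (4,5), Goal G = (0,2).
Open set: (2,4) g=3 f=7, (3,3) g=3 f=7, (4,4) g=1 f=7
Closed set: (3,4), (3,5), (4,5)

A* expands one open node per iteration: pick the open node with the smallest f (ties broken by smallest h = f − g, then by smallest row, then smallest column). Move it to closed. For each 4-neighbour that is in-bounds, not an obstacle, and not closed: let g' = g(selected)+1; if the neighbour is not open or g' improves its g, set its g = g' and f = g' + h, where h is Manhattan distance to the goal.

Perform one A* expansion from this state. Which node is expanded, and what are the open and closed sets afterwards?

expanded=(2,4); open=[(1,4) g=4 f=7, (2,3) g=4 f=7, (3,3) g=3 f=7, (4,4) g=1 f=7]; closed=[(2,4), (3,4), (3,5), (4,5)]

step 1: expand (2,4) (f=7, h=4) → closed; open now [(1,4) g=4 f=7, (2,3) g=4 f=7, (3,3) g=3 f=7, (4,4) g=1 f=7]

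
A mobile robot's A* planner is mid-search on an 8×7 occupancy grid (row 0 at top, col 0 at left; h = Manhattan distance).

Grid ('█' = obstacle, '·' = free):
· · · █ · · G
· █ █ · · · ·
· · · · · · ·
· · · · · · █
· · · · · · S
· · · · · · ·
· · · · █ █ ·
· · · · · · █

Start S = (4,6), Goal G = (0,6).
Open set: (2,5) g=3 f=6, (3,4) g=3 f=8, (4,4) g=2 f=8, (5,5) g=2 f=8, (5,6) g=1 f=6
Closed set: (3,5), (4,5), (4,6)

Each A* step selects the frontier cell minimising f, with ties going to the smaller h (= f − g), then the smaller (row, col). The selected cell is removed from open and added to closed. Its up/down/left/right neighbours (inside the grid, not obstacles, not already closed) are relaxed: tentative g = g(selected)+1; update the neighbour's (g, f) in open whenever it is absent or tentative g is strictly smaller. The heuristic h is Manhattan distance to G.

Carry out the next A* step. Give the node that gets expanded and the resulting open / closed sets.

expanded=(2,5); open=[(1,5) g=4 f=6, (2,4) g=4 f=8, (2,6) g=4 f=6, (3,4) g=3 f=8, (4,4) g=2 f=8, (5,5) g=2 f=8, (5,6) g=1 f=6]; closed=[(2,5), (3,5), (4,5), (4,6)]

step 1: expand (2,5) (f=6, h=3) → closed; open now [(1,5) g=4 f=6, (2,4) g=4 f=8, (2,6) g=4 f=6, (3,4) g=3 f=8, (4,4) g=2 f=8, (5,5) g=2 f=8, (5,6) g=1 f=6]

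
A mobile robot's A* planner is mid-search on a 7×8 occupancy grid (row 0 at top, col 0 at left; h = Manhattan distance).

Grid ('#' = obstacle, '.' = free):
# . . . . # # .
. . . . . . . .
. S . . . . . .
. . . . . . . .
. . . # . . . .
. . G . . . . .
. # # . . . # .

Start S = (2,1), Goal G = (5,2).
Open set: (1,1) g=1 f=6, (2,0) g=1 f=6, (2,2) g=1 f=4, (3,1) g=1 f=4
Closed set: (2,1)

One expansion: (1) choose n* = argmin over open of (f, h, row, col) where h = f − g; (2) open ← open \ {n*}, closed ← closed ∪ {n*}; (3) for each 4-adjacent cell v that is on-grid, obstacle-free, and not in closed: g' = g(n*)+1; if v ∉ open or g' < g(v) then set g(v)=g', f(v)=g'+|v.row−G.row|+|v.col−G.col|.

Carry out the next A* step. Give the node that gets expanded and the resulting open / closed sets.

step 1: expand (2,2) (f=4, h=3) → closed; open now [(1,1) g=1 f=6, (1,2) g=2 f=6, (2,0) g=1 f=6, (2,3) g=2 f=6, (3,1) g=1 f=4, (3,2) g=2 f=4]

expanded=(2,2); open=[(1,1) g=1 f=6, (1,2) g=2 f=6, (2,0) g=1 f=6, (2,3) g=2 f=6, (3,1) g=1 f=4, (3,2) g=2 f=4]; closed=[(2,1), (2,2)]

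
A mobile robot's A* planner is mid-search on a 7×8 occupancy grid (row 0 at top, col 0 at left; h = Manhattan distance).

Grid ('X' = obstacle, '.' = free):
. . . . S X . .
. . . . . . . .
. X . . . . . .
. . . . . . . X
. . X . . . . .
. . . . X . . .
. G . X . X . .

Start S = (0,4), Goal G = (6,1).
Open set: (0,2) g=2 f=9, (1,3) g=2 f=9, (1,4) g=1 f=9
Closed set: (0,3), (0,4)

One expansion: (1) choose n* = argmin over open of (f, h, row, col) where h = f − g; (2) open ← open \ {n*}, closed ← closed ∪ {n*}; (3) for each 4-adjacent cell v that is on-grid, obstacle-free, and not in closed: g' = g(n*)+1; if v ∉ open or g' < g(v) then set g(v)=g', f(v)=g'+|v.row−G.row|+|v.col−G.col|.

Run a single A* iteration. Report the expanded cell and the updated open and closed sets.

step 1: expand (0,2) (f=9, h=7) → closed; open now [(0,1) g=3 f=9, (1,2) g=3 f=9, (1,3) g=2 f=9, (1,4) g=1 f=9]

expanded=(0,2); open=[(0,1) g=3 f=9, (1,2) g=3 f=9, (1,3) g=2 f=9, (1,4) g=1 f=9]; closed=[(0,2), (0,3), (0,4)]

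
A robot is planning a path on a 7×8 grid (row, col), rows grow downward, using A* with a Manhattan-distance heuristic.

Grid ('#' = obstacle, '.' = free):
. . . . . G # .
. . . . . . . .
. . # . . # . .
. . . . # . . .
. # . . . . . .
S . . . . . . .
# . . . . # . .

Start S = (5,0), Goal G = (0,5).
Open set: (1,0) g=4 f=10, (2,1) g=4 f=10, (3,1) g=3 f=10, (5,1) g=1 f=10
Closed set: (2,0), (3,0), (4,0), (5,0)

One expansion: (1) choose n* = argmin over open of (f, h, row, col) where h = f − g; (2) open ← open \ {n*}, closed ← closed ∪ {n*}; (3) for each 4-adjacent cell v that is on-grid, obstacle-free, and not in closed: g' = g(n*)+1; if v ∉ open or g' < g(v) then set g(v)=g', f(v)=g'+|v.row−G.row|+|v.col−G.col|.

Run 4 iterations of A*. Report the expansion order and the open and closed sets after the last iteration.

order=[(1,0) → (0,0) → (0,1) → (0,2)]; open=[(0,3) g=8 f=10, (1,1) g=5 f=10, (1,2) g=8 f=12, (2,1) g=4 f=10, (3,1) g=3 f=10, (5,1) g=1 f=10]; closed=[(0,0), (0,1), (0,2), (1,0), (2,0), (3,0), (4,0), (5,0)]

step 1: expand (1,0) (f=10, h=6) → closed; open now [(0,0) g=5 f=10, (1,1) g=5 f=10, (2,1) g=4 f=10, (3,1) g=3 f=10, (5,1) g=1 f=10]
step 2: expand (0,0) (f=10, h=5) → closed; open now [(0,1) g=6 f=10, (1,1) g=5 f=10, (2,1) g=4 f=10, (3,1) g=3 f=10, (5,1) g=1 f=10]
step 3: expand (0,1) (f=10, h=4) → closed; open now [(0,2) g=7 f=10, (1,1) g=5 f=10, (2,1) g=4 f=10, (3,1) g=3 f=10, (5,1) g=1 f=10]
step 4: expand (0,2) (f=10, h=3) → closed; open now [(0,3) g=8 f=10, (1,1) g=5 f=10, (1,2) g=8 f=12, (2,1) g=4 f=10, (3,1) g=3 f=10, (5,1) g=1 f=10]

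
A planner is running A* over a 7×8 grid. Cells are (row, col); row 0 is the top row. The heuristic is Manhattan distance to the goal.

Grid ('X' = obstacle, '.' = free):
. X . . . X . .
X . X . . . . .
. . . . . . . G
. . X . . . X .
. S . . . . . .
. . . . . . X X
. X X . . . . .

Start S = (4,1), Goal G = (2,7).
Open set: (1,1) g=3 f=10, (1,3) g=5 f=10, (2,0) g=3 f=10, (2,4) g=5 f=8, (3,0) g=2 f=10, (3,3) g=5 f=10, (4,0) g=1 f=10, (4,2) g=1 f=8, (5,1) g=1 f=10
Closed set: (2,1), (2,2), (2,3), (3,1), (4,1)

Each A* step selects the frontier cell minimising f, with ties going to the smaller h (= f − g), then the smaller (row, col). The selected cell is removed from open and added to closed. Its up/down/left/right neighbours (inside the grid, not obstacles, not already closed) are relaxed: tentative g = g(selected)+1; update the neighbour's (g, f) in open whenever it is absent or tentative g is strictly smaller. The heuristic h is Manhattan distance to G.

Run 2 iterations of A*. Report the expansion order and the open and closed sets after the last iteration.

step 1: expand (2,4) (f=8, h=3) → closed; open now [(1,1) g=3 f=10, (1,3) g=5 f=10, (1,4) g=6 f=10, (2,0) g=3 f=10, (2,5) g=6 f=8, (3,0) g=2 f=10, (3,3) g=5 f=10, (3,4) g=6 f=10, (4,0) g=1 f=10, (4,2) g=1 f=8, (5,1) g=1 f=10]
step 2: expand (2,5) (f=8, h=2) → closed; open now [(1,1) g=3 f=10, (1,3) g=5 f=10, (1,4) g=6 f=10, (1,5) g=7 f=10, (2,0) g=3 f=10, (2,6) g=7 f=8, (3,0) g=2 f=10, (3,3) g=5 f=10, (3,4) g=6 f=10, (3,5) g=7 f=10, (4,0) g=1 f=10, (4,2) g=1 f=8, (5,1) g=1 f=10]

order=[(2,4) → (2,5)]; open=[(1,1) g=3 f=10, (1,3) g=5 f=10, (1,4) g=6 f=10, (1,5) g=7 f=10, (2,0) g=3 f=10, (2,6) g=7 f=8, (3,0) g=2 f=10, (3,3) g=5 f=10, (3,4) g=6 f=10, (3,5) g=7 f=10, (4,0) g=1 f=10, (4,2) g=1 f=8, (5,1) g=1 f=10]; closed=[(2,1), (2,2), (2,3), (2,4), (2,5), (3,1), (4,1)]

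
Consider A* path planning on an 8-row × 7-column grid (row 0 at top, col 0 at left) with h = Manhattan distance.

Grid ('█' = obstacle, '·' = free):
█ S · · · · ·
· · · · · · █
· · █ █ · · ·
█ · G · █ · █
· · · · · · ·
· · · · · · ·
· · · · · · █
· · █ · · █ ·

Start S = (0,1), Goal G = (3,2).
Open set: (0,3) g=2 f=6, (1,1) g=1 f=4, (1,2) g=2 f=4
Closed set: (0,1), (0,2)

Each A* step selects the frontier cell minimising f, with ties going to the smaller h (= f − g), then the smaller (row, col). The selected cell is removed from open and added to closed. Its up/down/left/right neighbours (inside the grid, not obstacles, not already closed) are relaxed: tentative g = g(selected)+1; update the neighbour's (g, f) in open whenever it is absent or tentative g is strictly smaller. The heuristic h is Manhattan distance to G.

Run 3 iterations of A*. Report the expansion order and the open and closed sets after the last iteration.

order=[(1,2) → (1,1) → (2,1)]; open=[(0,3) g=2 f=6, (1,0) g=2 f=6, (1,3) g=3 f=6, (2,0) g=3 f=6, (3,1) g=3 f=4]; closed=[(0,1), (0,2), (1,1), (1,2), (2,1)]

step 1: expand (1,2) (f=4, h=2) → closed; open now [(0,3) g=2 f=6, (1,1) g=1 f=4, (1,3) g=3 f=6]
step 2: expand (1,1) (f=4, h=3) → closed; open now [(0,3) g=2 f=6, (1,0) g=2 f=6, (1,3) g=3 f=6, (2,1) g=2 f=4]
step 3: expand (2,1) (f=4, h=2) → closed; open now [(0,3) g=2 f=6, (1,0) g=2 f=6, (1,3) g=3 f=6, (2,0) g=3 f=6, (3,1) g=3 f=4]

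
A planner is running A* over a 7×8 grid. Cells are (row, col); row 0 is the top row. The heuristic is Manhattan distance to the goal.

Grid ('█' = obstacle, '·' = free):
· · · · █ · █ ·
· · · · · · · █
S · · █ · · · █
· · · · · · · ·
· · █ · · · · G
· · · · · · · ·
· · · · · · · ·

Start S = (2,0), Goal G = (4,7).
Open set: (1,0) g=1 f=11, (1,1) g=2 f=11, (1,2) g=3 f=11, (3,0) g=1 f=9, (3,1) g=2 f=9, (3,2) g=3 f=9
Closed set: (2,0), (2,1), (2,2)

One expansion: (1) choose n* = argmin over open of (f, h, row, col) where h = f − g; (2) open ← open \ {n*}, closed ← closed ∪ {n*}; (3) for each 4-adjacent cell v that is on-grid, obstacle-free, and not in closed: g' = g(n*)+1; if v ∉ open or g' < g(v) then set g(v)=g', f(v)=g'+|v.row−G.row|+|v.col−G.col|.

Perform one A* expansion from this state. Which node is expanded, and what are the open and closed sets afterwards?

expanded=(3,2); open=[(1,0) g=1 f=11, (1,1) g=2 f=11, (1,2) g=3 f=11, (3,0) g=1 f=9, (3,1) g=2 f=9, (3,3) g=4 f=9]; closed=[(2,0), (2,1), (2,2), (3,2)]

step 1: expand (3,2) (f=9, h=6) → closed; open now [(1,0) g=1 f=11, (1,1) g=2 f=11, (1,2) g=3 f=11, (3,0) g=1 f=9, (3,1) g=2 f=9, (3,3) g=4 f=9]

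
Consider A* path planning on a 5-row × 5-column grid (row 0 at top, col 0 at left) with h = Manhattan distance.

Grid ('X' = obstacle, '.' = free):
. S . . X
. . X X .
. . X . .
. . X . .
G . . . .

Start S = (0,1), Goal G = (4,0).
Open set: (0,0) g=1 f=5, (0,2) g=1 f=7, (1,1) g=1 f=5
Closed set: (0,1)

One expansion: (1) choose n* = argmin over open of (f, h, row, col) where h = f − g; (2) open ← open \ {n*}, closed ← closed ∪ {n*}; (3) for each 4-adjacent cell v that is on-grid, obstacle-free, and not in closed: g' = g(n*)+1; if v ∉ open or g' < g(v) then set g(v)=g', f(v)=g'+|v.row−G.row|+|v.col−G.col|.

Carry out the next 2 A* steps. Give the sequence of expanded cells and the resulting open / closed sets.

order=[(0,0) → (1,0)]; open=[(0,2) g=1 f=7, (1,1) g=1 f=5, (2,0) g=3 f=5]; closed=[(0,0), (0,1), (1,0)]

step 1: expand (0,0) (f=5, h=4) → closed; open now [(0,2) g=1 f=7, (1,0) g=2 f=5, (1,1) g=1 f=5]
step 2: expand (1,0) (f=5, h=3) → closed; open now [(0,2) g=1 f=7, (1,1) g=1 f=5, (2,0) g=3 f=5]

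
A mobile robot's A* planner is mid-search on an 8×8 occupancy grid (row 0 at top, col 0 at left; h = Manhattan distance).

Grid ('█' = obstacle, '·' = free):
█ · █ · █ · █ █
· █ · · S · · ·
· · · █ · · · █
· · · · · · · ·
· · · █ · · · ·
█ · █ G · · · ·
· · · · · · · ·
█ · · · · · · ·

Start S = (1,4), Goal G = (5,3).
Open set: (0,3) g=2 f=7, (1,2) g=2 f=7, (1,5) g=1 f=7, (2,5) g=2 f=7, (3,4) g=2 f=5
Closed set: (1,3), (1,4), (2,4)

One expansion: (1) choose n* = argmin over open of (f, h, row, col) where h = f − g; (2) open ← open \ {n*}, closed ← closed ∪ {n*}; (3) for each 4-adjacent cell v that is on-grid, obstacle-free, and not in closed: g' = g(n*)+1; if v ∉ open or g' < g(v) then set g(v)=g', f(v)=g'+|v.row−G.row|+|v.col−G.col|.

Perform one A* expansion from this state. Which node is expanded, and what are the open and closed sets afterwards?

expanded=(3,4); open=[(0,3) g=2 f=7, (1,2) g=2 f=7, (1,5) g=1 f=7, (2,5) g=2 f=7, (3,3) g=3 f=5, (3,5) g=3 f=7, (4,4) g=3 f=5]; closed=[(1,3), (1,4), (2,4), (3,4)]

step 1: expand (3,4) (f=5, h=3) → closed; open now [(0,3) g=2 f=7, (1,2) g=2 f=7, (1,5) g=1 f=7, (2,5) g=2 f=7, (3,3) g=3 f=5, (3,5) g=3 f=7, (4,4) g=3 f=5]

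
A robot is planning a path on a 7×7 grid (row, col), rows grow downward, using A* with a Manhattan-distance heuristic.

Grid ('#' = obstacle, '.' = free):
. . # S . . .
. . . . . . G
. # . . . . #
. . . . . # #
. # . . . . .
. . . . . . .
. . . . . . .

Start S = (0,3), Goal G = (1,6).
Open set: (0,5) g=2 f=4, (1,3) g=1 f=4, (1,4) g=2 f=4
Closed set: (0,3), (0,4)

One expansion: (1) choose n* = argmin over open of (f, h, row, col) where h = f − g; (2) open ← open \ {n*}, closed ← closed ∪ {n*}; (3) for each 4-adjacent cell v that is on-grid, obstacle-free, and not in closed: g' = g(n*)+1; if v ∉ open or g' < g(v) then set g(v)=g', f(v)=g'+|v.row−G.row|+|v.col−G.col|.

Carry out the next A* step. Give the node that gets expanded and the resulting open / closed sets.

step 1: expand (0,5) (f=4, h=2) → closed; open now [(0,6) g=3 f=4, (1,3) g=1 f=4, (1,4) g=2 f=4, (1,5) g=3 f=4]

expanded=(0,5); open=[(0,6) g=3 f=4, (1,3) g=1 f=4, (1,4) g=2 f=4, (1,5) g=3 f=4]; closed=[(0,3), (0,4), (0,5)]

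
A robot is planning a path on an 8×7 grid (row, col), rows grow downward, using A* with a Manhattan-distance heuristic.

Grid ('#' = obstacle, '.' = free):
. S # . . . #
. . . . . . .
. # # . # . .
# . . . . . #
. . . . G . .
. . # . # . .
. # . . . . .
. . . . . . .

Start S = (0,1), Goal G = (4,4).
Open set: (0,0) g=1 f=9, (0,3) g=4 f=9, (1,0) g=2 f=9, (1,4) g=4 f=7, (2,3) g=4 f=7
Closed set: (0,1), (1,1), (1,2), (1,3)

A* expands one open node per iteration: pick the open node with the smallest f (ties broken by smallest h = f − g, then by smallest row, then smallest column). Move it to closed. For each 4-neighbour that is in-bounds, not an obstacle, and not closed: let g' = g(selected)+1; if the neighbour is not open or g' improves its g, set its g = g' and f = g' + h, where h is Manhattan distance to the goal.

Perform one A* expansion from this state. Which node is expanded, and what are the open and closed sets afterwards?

step 1: expand (1,4) (f=7, h=3) → closed; open now [(0,0) g=1 f=9, (0,3) g=4 f=9, (0,4) g=5 f=9, (1,0) g=2 f=9, (1,5) g=5 f=9, (2,3) g=4 f=7]

expanded=(1,4); open=[(0,0) g=1 f=9, (0,3) g=4 f=9, (0,4) g=5 f=9, (1,0) g=2 f=9, (1,5) g=5 f=9, (2,3) g=4 f=7]; closed=[(0,1), (1,1), (1,2), (1,3), (1,4)]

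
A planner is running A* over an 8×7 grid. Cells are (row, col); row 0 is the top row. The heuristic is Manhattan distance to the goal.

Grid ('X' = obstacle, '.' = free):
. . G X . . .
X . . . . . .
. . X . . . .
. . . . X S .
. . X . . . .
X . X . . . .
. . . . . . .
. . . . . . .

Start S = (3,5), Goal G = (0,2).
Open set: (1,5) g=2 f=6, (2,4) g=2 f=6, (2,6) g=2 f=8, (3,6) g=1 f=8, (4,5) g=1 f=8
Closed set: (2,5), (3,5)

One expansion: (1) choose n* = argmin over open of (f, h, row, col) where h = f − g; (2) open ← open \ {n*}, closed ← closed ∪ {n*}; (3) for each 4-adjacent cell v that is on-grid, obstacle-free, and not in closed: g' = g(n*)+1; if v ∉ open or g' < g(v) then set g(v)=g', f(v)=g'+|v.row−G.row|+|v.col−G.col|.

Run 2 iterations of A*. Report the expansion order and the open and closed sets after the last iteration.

step 1: expand (1,5) (f=6, h=4) → closed; open now [(0,5) g=3 f=6, (1,4) g=3 f=6, (1,6) g=3 f=8, (2,4) g=2 f=6, (2,6) g=2 f=8, (3,6) g=1 f=8, (4,5) g=1 f=8]
step 2: expand (0,5) (f=6, h=3) → closed; open now [(0,4) g=4 f=6, (0,6) g=4 f=8, (1,4) g=3 f=6, (1,6) g=3 f=8, (2,4) g=2 f=6, (2,6) g=2 f=8, (3,6) g=1 f=8, (4,5) g=1 f=8]

order=[(1,5) → (0,5)]; open=[(0,4) g=4 f=6, (0,6) g=4 f=8, (1,4) g=3 f=6, (1,6) g=3 f=8, (2,4) g=2 f=6, (2,6) g=2 f=8, (3,6) g=1 f=8, (4,5) g=1 f=8]; closed=[(0,5), (1,5), (2,5), (3,5)]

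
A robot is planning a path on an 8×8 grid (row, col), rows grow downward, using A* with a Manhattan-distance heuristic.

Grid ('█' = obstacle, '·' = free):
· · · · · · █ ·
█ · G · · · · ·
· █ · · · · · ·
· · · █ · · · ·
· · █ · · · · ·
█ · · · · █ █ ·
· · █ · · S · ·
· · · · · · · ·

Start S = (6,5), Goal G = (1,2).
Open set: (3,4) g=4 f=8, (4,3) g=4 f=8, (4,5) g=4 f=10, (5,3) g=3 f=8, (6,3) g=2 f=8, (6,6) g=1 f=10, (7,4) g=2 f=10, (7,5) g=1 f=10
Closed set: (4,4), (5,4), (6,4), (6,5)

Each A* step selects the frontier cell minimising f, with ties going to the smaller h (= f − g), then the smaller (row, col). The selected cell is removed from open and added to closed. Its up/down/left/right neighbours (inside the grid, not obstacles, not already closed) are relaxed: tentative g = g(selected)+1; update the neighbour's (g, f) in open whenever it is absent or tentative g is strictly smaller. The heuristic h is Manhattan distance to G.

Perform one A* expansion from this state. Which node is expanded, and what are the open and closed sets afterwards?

expanded=(3,4); open=[(2,4) g=5 f=8, (3,5) g=5 f=10, (4,3) g=4 f=8, (4,5) g=4 f=10, (5,3) g=3 f=8, (6,3) g=2 f=8, (6,6) g=1 f=10, (7,4) g=2 f=10, (7,5) g=1 f=10]; closed=[(3,4), (4,4), (5,4), (6,4), (6,5)]

step 1: expand (3,4) (f=8, h=4) → closed; open now [(2,4) g=5 f=8, (3,5) g=5 f=10, (4,3) g=4 f=8, (4,5) g=4 f=10, (5,3) g=3 f=8, (6,3) g=2 f=8, (6,6) g=1 f=10, (7,4) g=2 f=10, (7,5) g=1 f=10]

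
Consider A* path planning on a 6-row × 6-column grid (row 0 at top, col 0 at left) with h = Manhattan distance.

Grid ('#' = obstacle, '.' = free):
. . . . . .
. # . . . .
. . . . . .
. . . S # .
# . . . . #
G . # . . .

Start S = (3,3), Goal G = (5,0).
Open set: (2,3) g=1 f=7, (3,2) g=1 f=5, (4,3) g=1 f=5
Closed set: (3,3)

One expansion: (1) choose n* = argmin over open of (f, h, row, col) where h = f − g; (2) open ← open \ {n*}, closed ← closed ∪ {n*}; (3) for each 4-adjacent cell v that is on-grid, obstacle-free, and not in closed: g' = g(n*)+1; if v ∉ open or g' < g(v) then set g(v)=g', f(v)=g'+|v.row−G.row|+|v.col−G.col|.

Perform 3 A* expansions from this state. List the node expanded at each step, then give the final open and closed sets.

order=[(3,2) → (3,1) → (3,0)]; open=[(2,0) g=4 f=7, (2,1) g=3 f=7, (2,2) g=2 f=7, (2,3) g=1 f=7, (4,1) g=3 f=5, (4,2) g=2 f=5, (4,3) g=1 f=5]; closed=[(3,0), (3,1), (3,2), (3,3)]

step 1: expand (3,2) (f=5, h=4) → closed; open now [(2,2) g=2 f=7, (2,3) g=1 f=7, (3,1) g=2 f=5, (4,2) g=2 f=5, (4,3) g=1 f=5]
step 2: expand (3,1) (f=5, h=3) → closed; open now [(2,1) g=3 f=7, (2,2) g=2 f=7, (2,3) g=1 f=7, (3,0) g=3 f=5, (4,1) g=3 f=5, (4,2) g=2 f=5, (4,3) g=1 f=5]
step 3: expand (3,0) (f=5, h=2) → closed; open now [(2,0) g=4 f=7, (2,1) g=3 f=7, (2,2) g=2 f=7, (2,3) g=1 f=7, (4,1) g=3 f=5, (4,2) g=2 f=5, (4,3) g=1 f=5]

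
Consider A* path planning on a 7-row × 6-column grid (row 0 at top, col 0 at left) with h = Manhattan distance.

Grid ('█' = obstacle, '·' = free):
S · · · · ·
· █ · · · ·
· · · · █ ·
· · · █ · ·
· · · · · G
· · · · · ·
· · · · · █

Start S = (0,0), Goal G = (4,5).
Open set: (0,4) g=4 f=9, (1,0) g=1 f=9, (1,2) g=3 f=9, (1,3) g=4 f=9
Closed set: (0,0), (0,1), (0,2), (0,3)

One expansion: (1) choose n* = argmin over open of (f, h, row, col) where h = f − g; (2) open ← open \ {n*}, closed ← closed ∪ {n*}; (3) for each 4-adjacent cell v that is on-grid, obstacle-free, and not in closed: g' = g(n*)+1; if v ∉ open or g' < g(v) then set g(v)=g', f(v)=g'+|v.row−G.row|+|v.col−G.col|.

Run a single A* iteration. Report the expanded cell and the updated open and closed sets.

step 1: expand (0,4) (f=9, h=5) → closed; open now [(0,5) g=5 f=9, (1,0) g=1 f=9, (1,2) g=3 f=9, (1,3) g=4 f=9, (1,4) g=5 f=9]

expanded=(0,4); open=[(0,5) g=5 f=9, (1,0) g=1 f=9, (1,2) g=3 f=9, (1,3) g=4 f=9, (1,4) g=5 f=9]; closed=[(0,0), (0,1), (0,2), (0,3), (0,4)]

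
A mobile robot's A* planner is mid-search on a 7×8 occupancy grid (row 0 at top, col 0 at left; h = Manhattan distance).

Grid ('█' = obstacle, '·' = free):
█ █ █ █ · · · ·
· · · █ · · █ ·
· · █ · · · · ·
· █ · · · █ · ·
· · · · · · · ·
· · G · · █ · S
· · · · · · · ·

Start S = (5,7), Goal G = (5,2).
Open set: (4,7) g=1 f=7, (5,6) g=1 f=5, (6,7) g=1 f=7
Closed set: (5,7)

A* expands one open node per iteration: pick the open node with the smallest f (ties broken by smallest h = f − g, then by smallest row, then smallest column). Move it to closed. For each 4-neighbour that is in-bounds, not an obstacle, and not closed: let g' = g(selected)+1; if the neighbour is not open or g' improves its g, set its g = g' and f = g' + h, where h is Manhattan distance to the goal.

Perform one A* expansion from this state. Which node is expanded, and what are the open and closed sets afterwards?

expanded=(5,6); open=[(4,6) g=2 f=7, (4,7) g=1 f=7, (6,6) g=2 f=7, (6,7) g=1 f=7]; closed=[(5,6), (5,7)]

step 1: expand (5,6) (f=5, h=4) → closed; open now [(4,6) g=2 f=7, (4,7) g=1 f=7, (6,6) g=2 f=7, (6,7) g=1 f=7]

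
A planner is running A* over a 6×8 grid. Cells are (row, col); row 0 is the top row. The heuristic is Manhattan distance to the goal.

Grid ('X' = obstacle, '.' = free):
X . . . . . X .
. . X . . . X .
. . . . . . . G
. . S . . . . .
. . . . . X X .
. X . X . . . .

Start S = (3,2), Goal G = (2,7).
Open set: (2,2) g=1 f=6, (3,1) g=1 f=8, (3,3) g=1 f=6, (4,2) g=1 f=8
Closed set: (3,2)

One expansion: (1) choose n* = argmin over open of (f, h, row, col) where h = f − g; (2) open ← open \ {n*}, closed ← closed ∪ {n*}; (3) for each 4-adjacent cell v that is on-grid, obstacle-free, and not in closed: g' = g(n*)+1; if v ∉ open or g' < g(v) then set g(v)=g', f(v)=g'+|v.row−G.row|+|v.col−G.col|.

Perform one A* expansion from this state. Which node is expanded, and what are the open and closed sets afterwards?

expanded=(2,2); open=[(2,1) g=2 f=8, (2,3) g=2 f=6, (3,1) g=1 f=8, (3,3) g=1 f=6, (4,2) g=1 f=8]; closed=[(2,2), (3,2)]

step 1: expand (2,2) (f=6, h=5) → closed; open now [(2,1) g=2 f=8, (2,3) g=2 f=6, (3,1) g=1 f=8, (3,3) g=1 f=6, (4,2) g=1 f=8]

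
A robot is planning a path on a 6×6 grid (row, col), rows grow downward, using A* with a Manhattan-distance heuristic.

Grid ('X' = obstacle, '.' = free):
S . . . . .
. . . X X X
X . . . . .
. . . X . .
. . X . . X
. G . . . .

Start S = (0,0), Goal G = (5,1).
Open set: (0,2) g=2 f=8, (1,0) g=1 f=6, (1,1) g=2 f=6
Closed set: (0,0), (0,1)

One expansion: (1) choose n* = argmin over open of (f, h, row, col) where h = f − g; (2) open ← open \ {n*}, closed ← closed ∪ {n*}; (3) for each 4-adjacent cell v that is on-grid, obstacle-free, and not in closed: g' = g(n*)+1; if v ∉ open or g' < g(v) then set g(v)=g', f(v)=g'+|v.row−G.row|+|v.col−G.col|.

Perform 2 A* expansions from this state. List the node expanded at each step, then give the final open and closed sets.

order=[(1,1) → (2,1)]; open=[(0,2) g=2 f=8, (1,0) g=1 f=6, (1,2) g=3 f=8, (2,2) g=4 f=8, (3,1) g=4 f=6]; closed=[(0,0), (0,1), (1,1), (2,1)]

step 1: expand (1,1) (f=6, h=4) → closed; open now [(0,2) g=2 f=8, (1,0) g=1 f=6, (1,2) g=3 f=8, (2,1) g=3 f=6]
step 2: expand (2,1) (f=6, h=3) → closed; open now [(0,2) g=2 f=8, (1,0) g=1 f=6, (1,2) g=3 f=8, (2,2) g=4 f=8, (3,1) g=4 f=6]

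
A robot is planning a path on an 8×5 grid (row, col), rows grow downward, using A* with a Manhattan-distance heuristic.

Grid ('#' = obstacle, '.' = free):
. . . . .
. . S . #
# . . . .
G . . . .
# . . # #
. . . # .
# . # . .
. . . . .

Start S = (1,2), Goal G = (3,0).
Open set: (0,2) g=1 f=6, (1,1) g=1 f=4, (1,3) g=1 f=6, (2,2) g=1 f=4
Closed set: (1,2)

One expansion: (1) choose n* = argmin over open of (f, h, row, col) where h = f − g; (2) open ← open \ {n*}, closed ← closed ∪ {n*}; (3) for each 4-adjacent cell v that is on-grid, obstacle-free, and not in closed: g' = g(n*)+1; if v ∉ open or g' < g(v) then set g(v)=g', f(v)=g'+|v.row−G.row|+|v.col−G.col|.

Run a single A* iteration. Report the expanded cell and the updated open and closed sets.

step 1: expand (1,1) (f=4, h=3) → closed; open now [(0,1) g=2 f=6, (0,2) g=1 f=6, (1,0) g=2 f=4, (1,3) g=1 f=6, (2,1) g=2 f=4, (2,2) g=1 f=4]

expanded=(1,1); open=[(0,1) g=2 f=6, (0,2) g=1 f=6, (1,0) g=2 f=4, (1,3) g=1 f=6, (2,1) g=2 f=4, (2,2) g=1 f=4]; closed=[(1,1), (1,2)]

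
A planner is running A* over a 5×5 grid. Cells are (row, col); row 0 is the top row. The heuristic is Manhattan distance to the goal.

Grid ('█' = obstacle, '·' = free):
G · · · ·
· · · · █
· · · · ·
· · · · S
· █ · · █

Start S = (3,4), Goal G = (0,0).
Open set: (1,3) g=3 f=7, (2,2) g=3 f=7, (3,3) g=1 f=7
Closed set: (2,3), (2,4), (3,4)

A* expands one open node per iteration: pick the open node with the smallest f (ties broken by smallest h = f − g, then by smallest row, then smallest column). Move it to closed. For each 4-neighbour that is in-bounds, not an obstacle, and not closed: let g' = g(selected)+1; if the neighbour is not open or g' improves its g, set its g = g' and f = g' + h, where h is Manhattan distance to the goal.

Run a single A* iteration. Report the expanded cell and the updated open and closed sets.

step 1: expand (1,3) (f=7, h=4) → closed; open now [(0,3) g=4 f=7, (1,2) g=4 f=7, (2,2) g=3 f=7, (3,3) g=1 f=7]

expanded=(1,3); open=[(0,3) g=4 f=7, (1,2) g=4 f=7, (2,2) g=3 f=7, (3,3) g=1 f=7]; closed=[(1,3), (2,3), (2,4), (3,4)]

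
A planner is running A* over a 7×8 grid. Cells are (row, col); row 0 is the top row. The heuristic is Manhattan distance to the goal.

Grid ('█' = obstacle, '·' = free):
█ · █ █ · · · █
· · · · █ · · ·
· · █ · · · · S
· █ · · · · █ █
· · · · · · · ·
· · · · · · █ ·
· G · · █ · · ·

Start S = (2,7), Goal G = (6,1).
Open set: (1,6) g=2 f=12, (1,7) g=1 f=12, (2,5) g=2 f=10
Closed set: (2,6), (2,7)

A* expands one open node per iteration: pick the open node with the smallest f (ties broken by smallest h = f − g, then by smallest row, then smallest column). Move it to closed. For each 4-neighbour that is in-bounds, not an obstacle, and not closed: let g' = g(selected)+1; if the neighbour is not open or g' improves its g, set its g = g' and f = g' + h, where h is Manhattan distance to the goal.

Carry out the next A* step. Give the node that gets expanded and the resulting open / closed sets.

step 1: expand (2,5) (f=10, h=8) → closed; open now [(1,5) g=3 f=12, (1,6) g=2 f=12, (1,7) g=1 f=12, (2,4) g=3 f=10, (3,5) g=3 f=10]

expanded=(2,5); open=[(1,5) g=3 f=12, (1,6) g=2 f=12, (1,7) g=1 f=12, (2,4) g=3 f=10, (3,5) g=3 f=10]; closed=[(2,5), (2,6), (2,7)]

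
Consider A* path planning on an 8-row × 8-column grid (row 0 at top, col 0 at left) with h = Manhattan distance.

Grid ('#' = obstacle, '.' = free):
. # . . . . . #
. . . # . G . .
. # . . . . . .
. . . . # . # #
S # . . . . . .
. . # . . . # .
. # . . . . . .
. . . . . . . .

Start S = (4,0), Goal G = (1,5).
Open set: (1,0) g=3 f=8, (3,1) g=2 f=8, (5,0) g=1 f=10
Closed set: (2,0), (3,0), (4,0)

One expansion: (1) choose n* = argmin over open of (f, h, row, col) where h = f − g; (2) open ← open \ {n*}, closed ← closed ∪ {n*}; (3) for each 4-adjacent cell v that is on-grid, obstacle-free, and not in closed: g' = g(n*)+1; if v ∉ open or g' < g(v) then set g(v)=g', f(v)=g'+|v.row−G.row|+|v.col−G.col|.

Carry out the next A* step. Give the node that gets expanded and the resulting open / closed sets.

expanded=(1,0); open=[(0,0) g=4 f=10, (1,1) g=4 f=8, (3,1) g=2 f=8, (5,0) g=1 f=10]; closed=[(1,0), (2,0), (3,0), (4,0)]

step 1: expand (1,0) (f=8, h=5) → closed; open now [(0,0) g=4 f=10, (1,1) g=4 f=8, (3,1) g=2 f=8, (5,0) g=1 f=10]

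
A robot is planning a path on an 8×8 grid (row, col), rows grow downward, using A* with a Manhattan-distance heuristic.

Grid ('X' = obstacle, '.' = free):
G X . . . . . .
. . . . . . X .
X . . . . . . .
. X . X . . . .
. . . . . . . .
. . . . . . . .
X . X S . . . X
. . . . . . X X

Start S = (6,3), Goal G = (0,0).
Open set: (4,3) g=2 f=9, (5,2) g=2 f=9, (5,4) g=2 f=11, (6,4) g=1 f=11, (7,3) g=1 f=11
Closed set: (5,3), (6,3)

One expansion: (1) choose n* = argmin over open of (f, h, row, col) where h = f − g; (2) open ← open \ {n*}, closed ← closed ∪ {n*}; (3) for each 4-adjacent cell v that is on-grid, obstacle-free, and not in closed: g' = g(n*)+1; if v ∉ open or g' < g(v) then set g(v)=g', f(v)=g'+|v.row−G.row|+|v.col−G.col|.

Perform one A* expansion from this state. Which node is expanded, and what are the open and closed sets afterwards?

expanded=(4,3); open=[(4,2) g=3 f=9, (4,4) g=3 f=11, (5,2) g=2 f=9, (5,4) g=2 f=11, (6,4) g=1 f=11, (7,3) g=1 f=11]; closed=[(4,3), (5,3), (6,3)]

step 1: expand (4,3) (f=9, h=7) → closed; open now [(4,2) g=3 f=9, (4,4) g=3 f=11, (5,2) g=2 f=9, (5,4) g=2 f=11, (6,4) g=1 f=11, (7,3) g=1 f=11]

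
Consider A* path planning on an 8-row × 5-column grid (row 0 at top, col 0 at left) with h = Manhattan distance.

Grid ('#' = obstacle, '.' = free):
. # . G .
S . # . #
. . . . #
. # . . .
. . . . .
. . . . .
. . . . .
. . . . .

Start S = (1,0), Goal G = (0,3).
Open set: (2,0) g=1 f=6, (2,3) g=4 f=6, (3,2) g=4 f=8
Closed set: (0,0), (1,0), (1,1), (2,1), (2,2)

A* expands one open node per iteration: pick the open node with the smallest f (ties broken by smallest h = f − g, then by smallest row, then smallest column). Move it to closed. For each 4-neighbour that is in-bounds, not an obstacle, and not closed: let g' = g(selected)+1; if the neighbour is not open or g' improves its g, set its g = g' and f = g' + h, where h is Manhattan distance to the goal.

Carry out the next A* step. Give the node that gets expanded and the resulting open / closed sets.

step 1: expand (2,3) (f=6, h=2) → closed; open now [(1,3) g=5 f=6, (2,0) g=1 f=6, (3,2) g=4 f=8, (3,3) g=5 f=8]

expanded=(2,3); open=[(1,3) g=5 f=6, (2,0) g=1 f=6, (3,2) g=4 f=8, (3,3) g=5 f=8]; closed=[(0,0), (1,0), (1,1), (2,1), (2,2), (2,3)]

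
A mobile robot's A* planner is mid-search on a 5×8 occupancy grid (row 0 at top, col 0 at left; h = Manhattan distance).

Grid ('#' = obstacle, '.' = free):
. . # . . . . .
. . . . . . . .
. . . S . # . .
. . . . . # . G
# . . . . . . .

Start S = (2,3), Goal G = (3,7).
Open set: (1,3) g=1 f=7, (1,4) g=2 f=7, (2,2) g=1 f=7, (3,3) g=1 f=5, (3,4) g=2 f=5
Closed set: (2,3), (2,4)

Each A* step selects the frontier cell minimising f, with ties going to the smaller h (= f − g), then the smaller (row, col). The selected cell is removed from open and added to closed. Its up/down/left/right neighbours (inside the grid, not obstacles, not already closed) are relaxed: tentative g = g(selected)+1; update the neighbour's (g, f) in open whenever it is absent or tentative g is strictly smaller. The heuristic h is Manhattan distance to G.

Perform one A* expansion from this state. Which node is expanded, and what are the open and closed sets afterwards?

step 1: expand (3,4) (f=5, h=3) → closed; open now [(1,3) g=1 f=7, (1,4) g=2 f=7, (2,2) g=1 f=7, (3,3) g=1 f=5, (4,4) g=3 f=7]

expanded=(3,4); open=[(1,3) g=1 f=7, (1,4) g=2 f=7, (2,2) g=1 f=7, (3,3) g=1 f=5, (4,4) g=3 f=7]; closed=[(2,3), (2,4), (3,4)]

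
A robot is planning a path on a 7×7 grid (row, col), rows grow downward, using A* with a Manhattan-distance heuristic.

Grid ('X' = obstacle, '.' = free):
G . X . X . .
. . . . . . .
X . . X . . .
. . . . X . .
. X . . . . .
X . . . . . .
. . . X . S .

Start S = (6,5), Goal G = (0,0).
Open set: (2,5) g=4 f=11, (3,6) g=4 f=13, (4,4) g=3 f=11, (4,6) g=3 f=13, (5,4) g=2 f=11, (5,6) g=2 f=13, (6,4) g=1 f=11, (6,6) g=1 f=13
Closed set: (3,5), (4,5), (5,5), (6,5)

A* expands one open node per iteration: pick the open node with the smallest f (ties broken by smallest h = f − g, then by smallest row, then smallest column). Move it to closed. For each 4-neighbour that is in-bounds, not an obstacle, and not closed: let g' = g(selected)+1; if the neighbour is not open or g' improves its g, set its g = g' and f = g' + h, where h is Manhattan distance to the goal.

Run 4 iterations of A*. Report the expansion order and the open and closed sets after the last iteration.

step 1: expand (2,5) (f=11, h=7) → closed; open now [(1,5) g=5 f=11, (2,4) g=5 f=11, (2,6) g=5 f=13, (3,6) g=4 f=13, (4,4) g=3 f=11, (4,6) g=3 f=13, (5,4) g=2 f=11, (5,6) g=2 f=13, (6,4) g=1 f=11, (6,6) g=1 f=13]
step 2: expand (1,5) (f=11, h=6) → closed; open now [(0,5) g=6 f=11, (1,4) g=6 f=11, (1,6) g=6 f=13, (2,4) g=5 f=11, (2,6) g=5 f=13, (3,6) g=4 f=13, (4,4) g=3 f=11, (4,6) g=3 f=13, (5,4) g=2 f=11, (5,6) g=2 f=13, (6,4) g=1 f=11, (6,6) g=1 f=13]
step 3: expand (0,5) (f=11, h=5) → closed; open now [(0,6) g=7 f=13, (1,4) g=6 f=11, (1,6) g=6 f=13, (2,4) g=5 f=11, (2,6) g=5 f=13, (3,6) g=4 f=13, (4,4) g=3 f=11, (4,6) g=3 f=13, (5,4) g=2 f=11, (5,6) g=2 f=13, (6,4) g=1 f=11, (6,6) g=1 f=13]
step 4: expand (1,4) (f=11, h=5) → closed; open now [(0,6) g=7 f=13, (1,3) g=7 f=11, (1,6) g=6 f=13, (2,4) g=5 f=11, (2,6) g=5 f=13, (3,6) g=4 f=13, (4,4) g=3 f=11, (4,6) g=3 f=13, (5,4) g=2 f=11, (5,6) g=2 f=13, (6,4) g=1 f=11, (6,6) g=1 f=13]

order=[(2,5) → (1,5) → (0,5) → (1,4)]; open=[(0,6) g=7 f=13, (1,3) g=7 f=11, (1,6) g=6 f=13, (2,4) g=5 f=11, (2,6) g=5 f=13, (3,6) g=4 f=13, (4,4) g=3 f=11, (4,6) g=3 f=13, (5,4) g=2 f=11, (5,6) g=2 f=13, (6,4) g=1 f=11, (6,6) g=1 f=13]; closed=[(0,5), (1,4), (1,5), (2,5), (3,5), (4,5), (5,5), (6,5)]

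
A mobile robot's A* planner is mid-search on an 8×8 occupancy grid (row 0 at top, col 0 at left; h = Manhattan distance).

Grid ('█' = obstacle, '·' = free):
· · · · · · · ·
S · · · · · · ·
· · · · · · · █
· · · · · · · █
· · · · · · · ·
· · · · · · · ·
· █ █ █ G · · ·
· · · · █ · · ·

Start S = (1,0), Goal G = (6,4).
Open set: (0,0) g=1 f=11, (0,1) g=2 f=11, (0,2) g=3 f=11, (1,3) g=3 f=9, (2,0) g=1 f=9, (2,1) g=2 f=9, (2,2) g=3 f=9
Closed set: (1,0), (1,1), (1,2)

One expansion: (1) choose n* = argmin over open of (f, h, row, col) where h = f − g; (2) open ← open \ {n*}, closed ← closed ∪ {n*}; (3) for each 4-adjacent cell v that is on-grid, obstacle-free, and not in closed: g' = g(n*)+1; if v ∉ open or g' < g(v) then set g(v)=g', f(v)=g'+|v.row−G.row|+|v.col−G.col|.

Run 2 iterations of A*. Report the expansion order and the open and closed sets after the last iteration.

order=[(1,3) → (1,4)]; open=[(0,0) g=1 f=11, (0,1) g=2 f=11, (0,2) g=3 f=11, (0,3) g=4 f=11, (0,4) g=5 f=11, (1,5) g=5 f=11, (2,0) g=1 f=9, (2,1) g=2 f=9, (2,2) g=3 f=9, (2,3) g=4 f=9, (2,4) g=5 f=9]; closed=[(1,0), (1,1), (1,2), (1,3), (1,4)]

step 1: expand (1,3) (f=9, h=6) → closed; open now [(0,0) g=1 f=11, (0,1) g=2 f=11, (0,2) g=3 f=11, (0,3) g=4 f=11, (1,4) g=4 f=9, (2,0) g=1 f=9, (2,1) g=2 f=9, (2,2) g=3 f=9, (2,3) g=4 f=9]
step 2: expand (1,4) (f=9, h=5) → closed; open now [(0,0) g=1 f=11, (0,1) g=2 f=11, (0,2) g=3 f=11, (0,3) g=4 f=11, (0,4) g=5 f=11, (1,5) g=5 f=11, (2,0) g=1 f=9, (2,1) g=2 f=9, (2,2) g=3 f=9, (2,3) g=4 f=9, (2,4) g=5 f=9]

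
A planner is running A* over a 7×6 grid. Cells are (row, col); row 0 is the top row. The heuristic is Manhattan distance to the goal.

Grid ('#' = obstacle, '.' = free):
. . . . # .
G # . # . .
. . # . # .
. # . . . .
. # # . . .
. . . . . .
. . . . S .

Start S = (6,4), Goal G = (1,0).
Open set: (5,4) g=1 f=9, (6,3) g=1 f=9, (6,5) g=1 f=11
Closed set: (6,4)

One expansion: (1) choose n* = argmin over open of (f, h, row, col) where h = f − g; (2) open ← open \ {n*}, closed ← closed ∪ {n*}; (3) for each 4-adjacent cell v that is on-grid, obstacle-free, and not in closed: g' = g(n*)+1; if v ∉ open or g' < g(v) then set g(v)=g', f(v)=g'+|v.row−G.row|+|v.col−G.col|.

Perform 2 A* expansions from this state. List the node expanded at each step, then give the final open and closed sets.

order=[(5,4) → (4,4)]; open=[(3,4) g=3 f=9, (4,3) g=3 f=9, (4,5) g=3 f=11, (5,3) g=2 f=9, (5,5) g=2 f=11, (6,3) g=1 f=9, (6,5) g=1 f=11]; closed=[(4,4), (5,4), (6,4)]

step 1: expand (5,4) (f=9, h=8) → closed; open now [(4,4) g=2 f=9, (5,3) g=2 f=9, (5,5) g=2 f=11, (6,3) g=1 f=9, (6,5) g=1 f=11]
step 2: expand (4,4) (f=9, h=7) → closed; open now [(3,4) g=3 f=9, (4,3) g=3 f=9, (4,5) g=3 f=11, (5,3) g=2 f=9, (5,5) g=2 f=11, (6,3) g=1 f=9, (6,5) g=1 f=11]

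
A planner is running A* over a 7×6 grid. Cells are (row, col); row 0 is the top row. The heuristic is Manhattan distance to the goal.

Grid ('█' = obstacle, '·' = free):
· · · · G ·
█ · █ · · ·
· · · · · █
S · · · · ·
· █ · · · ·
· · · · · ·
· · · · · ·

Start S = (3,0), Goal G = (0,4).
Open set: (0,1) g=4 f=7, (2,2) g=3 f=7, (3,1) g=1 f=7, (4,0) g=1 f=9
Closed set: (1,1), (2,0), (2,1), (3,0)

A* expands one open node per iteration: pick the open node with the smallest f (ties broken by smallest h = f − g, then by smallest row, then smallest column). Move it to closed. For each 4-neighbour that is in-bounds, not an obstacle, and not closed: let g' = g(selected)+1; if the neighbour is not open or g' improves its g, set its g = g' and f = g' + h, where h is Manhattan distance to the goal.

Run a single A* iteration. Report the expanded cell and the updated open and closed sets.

step 1: expand (0,1) (f=7, h=3) → closed; open now [(0,0) g=5 f=9, (0,2) g=5 f=7, (2,2) g=3 f=7, (3,1) g=1 f=7, (4,0) g=1 f=9]

expanded=(0,1); open=[(0,0) g=5 f=9, (0,2) g=5 f=7, (2,2) g=3 f=7, (3,1) g=1 f=7, (4,0) g=1 f=9]; closed=[(0,1), (1,1), (2,0), (2,1), (3,0)]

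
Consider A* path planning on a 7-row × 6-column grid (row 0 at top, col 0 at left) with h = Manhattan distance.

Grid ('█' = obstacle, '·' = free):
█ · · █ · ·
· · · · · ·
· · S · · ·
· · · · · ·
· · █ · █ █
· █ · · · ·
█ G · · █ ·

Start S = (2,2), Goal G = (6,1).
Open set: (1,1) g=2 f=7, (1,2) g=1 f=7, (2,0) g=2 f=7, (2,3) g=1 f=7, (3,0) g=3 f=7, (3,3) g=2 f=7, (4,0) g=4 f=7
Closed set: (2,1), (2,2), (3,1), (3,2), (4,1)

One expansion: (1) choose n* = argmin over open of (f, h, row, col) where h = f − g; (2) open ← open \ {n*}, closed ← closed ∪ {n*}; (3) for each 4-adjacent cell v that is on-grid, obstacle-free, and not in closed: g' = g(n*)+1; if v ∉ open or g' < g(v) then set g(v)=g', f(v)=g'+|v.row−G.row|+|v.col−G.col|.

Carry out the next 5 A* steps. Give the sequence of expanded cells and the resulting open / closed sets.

step 1: expand (4,0) (f=7, h=3) → closed; open now [(1,1) g=2 f=7, (1,2) g=1 f=7, (2,0) g=2 f=7, (2,3) g=1 f=7, (3,0) g=3 f=7, (3,3) g=2 f=7, (5,0) g=5 f=7]
step 2: expand (5,0) (f=7, h=2) → closed; open now [(1,1) g=2 f=7, (1,2) g=1 f=7, (2,0) g=2 f=7, (2,3) g=1 f=7, (3,0) g=3 f=7, (3,3) g=2 f=7]
step 3: expand (3,0) (f=7, h=4) → closed; open now [(1,1) g=2 f=7, (1,2) g=1 f=7, (2,0) g=2 f=7, (2,3) g=1 f=7, (3,3) g=2 f=7]
step 4: expand (1,1) (f=7, h=5) → closed; open now [(0,1) g=3 f=9, (1,0) g=3 f=9, (1,2) g=1 f=7, (2,0) g=2 f=7, (2,3) g=1 f=7, (3,3) g=2 f=7]
step 5: expand (2,0) (f=7, h=5) → closed; open now [(0,1) g=3 f=9, (1,0) g=3 f=9, (1,2) g=1 f=7, (2,3) g=1 f=7, (3,3) g=2 f=7]

order=[(4,0) → (5,0) → (3,0) → (1,1) → (2,0)]; open=[(0,1) g=3 f=9, (1,0) g=3 f=9, (1,2) g=1 f=7, (2,3) g=1 f=7, (3,3) g=2 f=7]; closed=[(1,1), (2,0), (2,1), (2,2), (3,0), (3,1), (3,2), (4,0), (4,1), (5,0)]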